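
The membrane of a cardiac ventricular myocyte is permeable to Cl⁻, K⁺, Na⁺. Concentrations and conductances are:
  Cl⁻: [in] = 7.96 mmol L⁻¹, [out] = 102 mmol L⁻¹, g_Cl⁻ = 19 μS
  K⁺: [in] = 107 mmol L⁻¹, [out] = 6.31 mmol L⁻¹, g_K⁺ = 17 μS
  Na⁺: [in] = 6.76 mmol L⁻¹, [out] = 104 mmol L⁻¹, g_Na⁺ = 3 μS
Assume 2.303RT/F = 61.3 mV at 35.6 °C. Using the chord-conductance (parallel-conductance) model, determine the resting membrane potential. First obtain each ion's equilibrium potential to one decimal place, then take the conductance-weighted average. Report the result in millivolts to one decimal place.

E_Cl⁻ = (61.3/-1)·log₁₀(102/7.96) = -67.9 mV
E_K⁺ = (61.3/1)·log₁₀(6.31/107) = -75.4 mV
E_Na⁺ = (61.3/1)·log₁₀(104/6.76) = 72.8 mV
Vm = (Σ gᵢEᵢ)/(Σ gᵢ) = (19·-67.9 + 17·-75.4 + 3·72.8) / (19 + 17 + 3)
= -2353.50 / 39 = -60.35 mV

-60.3 mV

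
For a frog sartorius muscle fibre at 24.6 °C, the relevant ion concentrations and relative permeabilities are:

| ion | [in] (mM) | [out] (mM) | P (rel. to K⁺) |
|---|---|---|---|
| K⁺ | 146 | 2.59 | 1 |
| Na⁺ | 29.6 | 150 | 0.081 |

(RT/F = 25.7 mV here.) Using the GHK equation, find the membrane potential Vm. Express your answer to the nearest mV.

-59 mV

Vm = 25.7 · ln[(Σ P·[cation]ₒ + Σ P·[anion]ᵢ) / (Σ P·[cation]ᵢ + Σ P·[anion]ₒ)]
Numerator = 1×2.59 + 0.081×150 = 14.74
Denominator = 1×146 + 0.081×29.6 = 148.4
Vm = 25.7 · ln(0.099328) = 25.7 × (-2.3093) = -59.35 mV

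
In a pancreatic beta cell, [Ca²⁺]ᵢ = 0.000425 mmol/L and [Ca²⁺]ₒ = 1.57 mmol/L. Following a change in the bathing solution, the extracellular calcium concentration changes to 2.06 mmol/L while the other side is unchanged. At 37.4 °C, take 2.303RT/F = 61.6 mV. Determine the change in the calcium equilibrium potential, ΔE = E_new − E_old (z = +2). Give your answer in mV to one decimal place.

3.6 mV

E_old = (61.6/2)·log₁₀(1.57/0.000425) = 109.88 mV
E_new = (61.6/2)·log₁₀(2.06/0.000425) = 113.51 mV
ΔE = 113.51 − (109.88) = 3.63 mV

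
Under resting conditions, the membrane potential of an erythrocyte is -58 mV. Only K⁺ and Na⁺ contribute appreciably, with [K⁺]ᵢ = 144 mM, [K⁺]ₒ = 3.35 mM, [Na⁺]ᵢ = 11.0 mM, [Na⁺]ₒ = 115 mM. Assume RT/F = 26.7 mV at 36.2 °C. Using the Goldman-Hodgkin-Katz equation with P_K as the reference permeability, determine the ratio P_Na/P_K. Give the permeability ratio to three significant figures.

Let α = P_Na/P_K. GHK: Vm = 26.7·ln[(Kₒ + α·Naₒ)/(Kᵢ + α·Naᵢ)].
e^(Vm/26.7) = e^(-58.0/26.7) = 0.11392
So 0.11392·(Kᵢ + α·Naᵢ) = Kₒ + α·Naₒ → α = (0.11392·144.0 − 3.35) / (115.0 − 0.11392·11.0)
α = (16.4 − 3.35) / (115.0 − 1.253) = 13.05/113.7 = 0.1148

0.115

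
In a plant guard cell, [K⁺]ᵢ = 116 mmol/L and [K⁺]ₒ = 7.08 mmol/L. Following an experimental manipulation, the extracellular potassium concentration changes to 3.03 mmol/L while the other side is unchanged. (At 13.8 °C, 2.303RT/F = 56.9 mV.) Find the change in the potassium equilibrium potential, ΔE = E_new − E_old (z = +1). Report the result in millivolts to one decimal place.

E_old = (56.9/1)·log₁₀(7.08/116) = -69.10 mV
E_new = (56.9/1)·log₁₀(3.03/116) = -90.07 mV
ΔE = -90.07 − (-69.10) = -20.97 mV

-21.0 mV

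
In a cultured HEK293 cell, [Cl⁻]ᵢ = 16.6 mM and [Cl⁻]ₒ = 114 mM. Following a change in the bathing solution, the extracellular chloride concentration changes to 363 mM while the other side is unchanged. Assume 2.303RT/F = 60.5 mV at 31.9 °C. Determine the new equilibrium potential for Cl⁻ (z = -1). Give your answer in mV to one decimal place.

After the shift: [Cl⁻]_out = 363, [Cl⁻]_in = 16.6 mM.
E_new = (60.5/-1)·log₁₀(363/16.6) = -60.50 · (1.3398) = -81.06 mV

-81.1 mV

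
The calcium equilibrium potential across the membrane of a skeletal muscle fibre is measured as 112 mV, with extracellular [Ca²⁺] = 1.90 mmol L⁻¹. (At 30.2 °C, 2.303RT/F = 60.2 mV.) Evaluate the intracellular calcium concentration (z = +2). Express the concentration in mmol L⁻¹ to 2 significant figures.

0.00036 mmol L⁻¹

Nernst: E = (60.2/2) · log₁₀([out]/[in]), so log₁₀([out]/[in]) = 112.0 × 2 / 60.2 = 3.7209.
[out]/[in] = 10^(3.7209) = 5259.
[in] = 1.90 / 5259 = 0.0003613 mmol L⁻¹.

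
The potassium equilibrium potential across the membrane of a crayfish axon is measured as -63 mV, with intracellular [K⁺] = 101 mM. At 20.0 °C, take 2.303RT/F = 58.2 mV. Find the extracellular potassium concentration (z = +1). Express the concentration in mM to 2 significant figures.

8.4 mM

Nernst: E = (58.2/1) · log₁₀([out]/[in]), so log₁₀([out]/[in]) = -63.0 × 1 / 58.2 = -1.0825.
[out]/[in] = 10^(-1.0825) = 0.0827.
[out] = 0.0827 × 101 = 8.353 mM.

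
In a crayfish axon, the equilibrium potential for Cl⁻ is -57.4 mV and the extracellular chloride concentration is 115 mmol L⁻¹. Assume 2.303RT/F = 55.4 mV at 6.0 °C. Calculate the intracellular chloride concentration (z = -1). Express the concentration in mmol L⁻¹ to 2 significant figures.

Nernst: E = (55.4/-1) · log₁₀([out]/[in]), so log₁₀([out]/[in]) = -57.4 × -1 / 55.4 = 1.0361.
[out]/[in] = 10^(1.0361) = 10.87.
[in] = 115 / 10.87 = 10.58 mmol L⁻¹.

11 mmol L⁻¹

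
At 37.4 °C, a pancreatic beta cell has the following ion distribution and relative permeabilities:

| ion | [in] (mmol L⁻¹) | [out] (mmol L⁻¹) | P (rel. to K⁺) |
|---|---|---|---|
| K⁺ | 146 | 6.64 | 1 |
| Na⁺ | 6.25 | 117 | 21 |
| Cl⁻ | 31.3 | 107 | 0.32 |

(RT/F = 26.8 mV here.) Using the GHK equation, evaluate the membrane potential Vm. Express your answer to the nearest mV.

Vm = 26.8 · ln[(Σ P·[cation]ₒ + Σ P·[anion]ᵢ) / (Σ P·[cation]ᵢ + Σ P·[anion]ₒ)]
Numerator = 1×6.64 + 21×117 + 0.32×31.3 = 2474
Denominator = 1×146 + 21×6.25 + 0.32×107 = 311.5
Vm = 26.8 · ln(7.9414) = 26.8 × (2.0721) = 55.53 mV

56 mV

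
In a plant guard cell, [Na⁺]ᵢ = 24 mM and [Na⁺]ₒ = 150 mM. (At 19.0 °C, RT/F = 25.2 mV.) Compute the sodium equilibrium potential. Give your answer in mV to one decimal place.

46.2 mV

E = (25.2/z) · ln([Na⁺]_out/[Na⁺]_in) with z = +1.
= (25.2/1) · ln(150/24) = 25.20 · ln(6.25)
= 25.20 · (1.8326) = 46.18 mV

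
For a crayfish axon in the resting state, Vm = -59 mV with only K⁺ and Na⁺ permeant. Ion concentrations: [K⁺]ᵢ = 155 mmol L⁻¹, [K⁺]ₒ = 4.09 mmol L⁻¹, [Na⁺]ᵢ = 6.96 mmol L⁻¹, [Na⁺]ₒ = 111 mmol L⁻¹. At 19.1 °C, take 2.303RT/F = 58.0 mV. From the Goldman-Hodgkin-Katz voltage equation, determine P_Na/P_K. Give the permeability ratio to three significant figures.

0.0979

Let α = P_Na/P_K. GHK: Vm = 58.0·log₁₀[(Kₒ + α·Naₒ)/(Kᵢ + α·Naᵢ)].
10^(Vm/58.0) = 10^(-59.0/58.0) = 0.096108
So 0.096108·(Kᵢ + α·Naᵢ) = Kₒ + α·Naₒ → α = (0.096108·155.0 − 4.09) / (111.0 − 0.096108·6.96)
α = (14.9 − 4.09) / (111.0 − 0.6689) = 10.81/110.3 = 0.09795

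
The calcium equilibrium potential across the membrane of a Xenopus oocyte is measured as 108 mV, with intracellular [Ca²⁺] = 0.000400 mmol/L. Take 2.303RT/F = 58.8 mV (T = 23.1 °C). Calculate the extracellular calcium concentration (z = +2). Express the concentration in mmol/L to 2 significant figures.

1.9 mmol/L

Nernst: E = (58.8/2) · log₁₀([out]/[in]), so log₁₀([out]/[in]) = 108.0 × 2 / 58.8 = 3.6735.
[out]/[in] = 10^(3.6735) = 4715.
[out] = 4715 × 0.000400 = 1.886 mmol/L.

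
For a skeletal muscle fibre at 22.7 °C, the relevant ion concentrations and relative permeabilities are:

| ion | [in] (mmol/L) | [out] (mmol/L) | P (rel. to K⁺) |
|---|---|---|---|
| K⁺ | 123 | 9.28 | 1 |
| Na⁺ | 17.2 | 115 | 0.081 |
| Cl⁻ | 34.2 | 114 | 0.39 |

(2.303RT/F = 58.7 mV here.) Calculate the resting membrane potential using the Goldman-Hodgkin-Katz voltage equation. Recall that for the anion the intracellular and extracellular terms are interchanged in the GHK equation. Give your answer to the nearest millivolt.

-42 mV

Vm = 58.7 · log₁₀[(Σ P·[cation]ₒ + Σ P·[anion]ᵢ) / (Σ P·[cation]ᵢ + Σ P·[anion]ₒ)]
Numerator = 1×9.28 + 0.081×115 + 0.39×34.2 = 31.93
Denominator = 1×123 + 0.081×17.2 + 0.39×114 = 168.9
Vm = 58.7 · log₁₀(0.18912) = 58.7 × (-0.7233) = -42.46 mV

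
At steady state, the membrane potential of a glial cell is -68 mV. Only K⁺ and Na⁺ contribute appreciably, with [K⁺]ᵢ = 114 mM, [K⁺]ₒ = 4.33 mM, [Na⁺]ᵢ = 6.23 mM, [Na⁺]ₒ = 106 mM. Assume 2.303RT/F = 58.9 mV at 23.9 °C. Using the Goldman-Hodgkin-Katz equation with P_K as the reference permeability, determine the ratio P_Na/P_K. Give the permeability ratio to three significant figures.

Let α = P_Na/P_K. GHK: Vm = 58.9·log₁₀[(Kₒ + α·Naₒ)/(Kᵢ + α·Naᵢ)].
10^(Vm/58.9) = 10^(-68.0/58.9) = 0.070065
So 0.070065·(Kᵢ + α·Naᵢ) = Kₒ + α·Naₒ → α = (0.070065·114.0 − 4.33) / (106.0 − 0.070065·6.23)
α = (7.987 − 4.33) / (106.0 − 0.4365) = 3.657/105.6 = 0.03465

0.0346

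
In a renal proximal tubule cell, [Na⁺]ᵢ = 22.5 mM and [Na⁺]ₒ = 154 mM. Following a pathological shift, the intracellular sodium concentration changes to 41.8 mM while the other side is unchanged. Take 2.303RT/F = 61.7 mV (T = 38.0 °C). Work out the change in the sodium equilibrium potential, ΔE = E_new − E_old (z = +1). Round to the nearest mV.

E_old = (61.7/1)·log₁₀(154/22.5) = 51.54 mV
E_new = (61.7/1)·log₁₀(154/41.8) = 34.94 mV
ΔE = 34.94 − (51.54) = -16.60 mV

-17 mV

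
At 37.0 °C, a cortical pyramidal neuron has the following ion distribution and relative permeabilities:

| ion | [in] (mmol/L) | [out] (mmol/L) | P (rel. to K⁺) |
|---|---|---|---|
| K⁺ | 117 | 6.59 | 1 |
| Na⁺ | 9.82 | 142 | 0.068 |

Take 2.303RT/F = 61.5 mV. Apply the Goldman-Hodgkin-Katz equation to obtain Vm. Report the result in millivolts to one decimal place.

Vm = 61.5 · log₁₀[(Σ P·[cation]ₒ + Σ P·[anion]ᵢ) / (Σ P·[cation]ᵢ + Σ P·[anion]ₒ)]
Numerator = 1×6.59 + 0.068×142 = 16.25
Denominator = 1×117 + 0.068×9.82 = 117.7
Vm = 61.5 · log₁₀(0.13807) = 61.5 × (-0.8599) = -52.88 mV

-52.9 mV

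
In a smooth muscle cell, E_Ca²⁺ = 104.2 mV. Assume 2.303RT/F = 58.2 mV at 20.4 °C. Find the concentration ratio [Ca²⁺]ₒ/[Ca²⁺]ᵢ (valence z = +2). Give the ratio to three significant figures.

log₁₀([out]/[in]) = E·z/(58.2) = 104.2 × 2 / 58.2 = 3.5808
[out]/[in] = 10^(3.5808) = 3809

3810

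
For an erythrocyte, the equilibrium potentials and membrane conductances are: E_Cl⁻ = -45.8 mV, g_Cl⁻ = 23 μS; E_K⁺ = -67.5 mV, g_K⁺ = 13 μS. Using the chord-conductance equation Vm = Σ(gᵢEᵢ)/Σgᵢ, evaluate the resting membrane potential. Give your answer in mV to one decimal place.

Σ gᵢEᵢ = 23·(-45.8) + 13·(-67.5) = -1930.90
Σ gᵢ = 23 + 13 = 36
Vm = -1930.90 / 36 = -53.64 mV

-53.6 mV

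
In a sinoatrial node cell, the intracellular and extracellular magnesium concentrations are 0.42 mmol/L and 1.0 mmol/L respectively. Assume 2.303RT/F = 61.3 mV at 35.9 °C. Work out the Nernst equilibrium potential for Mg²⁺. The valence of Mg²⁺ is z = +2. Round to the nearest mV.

12 mV

E = (61.3/z) · log₁₀([Mg²⁺]_out/[Mg²⁺]_in) with z = +2.
= (61.3/2) · log₁₀(1.0/0.42) = 30.65 · log₁₀(2.381)
= 30.65 · (0.3768) = 11.55 mV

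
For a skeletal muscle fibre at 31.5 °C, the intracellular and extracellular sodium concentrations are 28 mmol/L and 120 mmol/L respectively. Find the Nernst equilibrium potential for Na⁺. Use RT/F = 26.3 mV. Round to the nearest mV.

E = (26.3/z) · ln([Na⁺]_out/[Na⁺]_in) with z = +1.
= (26.3/1) · ln(120/28) = 26.30 · ln(4.286)
= 26.30 · (1.4553) = 38.27 mV

38 mV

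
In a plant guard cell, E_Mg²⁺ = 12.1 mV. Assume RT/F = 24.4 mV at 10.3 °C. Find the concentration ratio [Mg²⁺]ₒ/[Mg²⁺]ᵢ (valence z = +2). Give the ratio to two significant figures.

2.7

ln([out]/[in]) = E·z/(24.4) = 12.1 × 2 / 24.4 = 0.9918
[out]/[in] = e^(0.9918) = 2.696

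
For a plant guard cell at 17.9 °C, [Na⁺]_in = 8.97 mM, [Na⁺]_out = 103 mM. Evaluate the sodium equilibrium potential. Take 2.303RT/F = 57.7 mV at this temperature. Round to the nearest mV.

E = (57.7/z) · log₁₀([Na⁺]_out/[Na⁺]_in) with z = +1.
= (57.7/1) · log₁₀(103/8.97) = 57.70 · log₁₀(11.48)
= 57.70 · (1.0600) = 61.16 mV

61 mV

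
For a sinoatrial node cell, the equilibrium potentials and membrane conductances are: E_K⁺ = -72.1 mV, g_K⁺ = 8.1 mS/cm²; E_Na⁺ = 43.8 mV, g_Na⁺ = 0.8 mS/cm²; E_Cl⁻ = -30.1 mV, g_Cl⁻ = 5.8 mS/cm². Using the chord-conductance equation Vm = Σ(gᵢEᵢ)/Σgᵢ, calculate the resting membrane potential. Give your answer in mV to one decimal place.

Σ gᵢEᵢ = 8.1·(-72.1) + 0.8·(43.8) + 5.8·(-30.1) = -723.55
Σ gᵢ = 8.1 + 0.8 + 5.8 = 14.7
Vm = -723.55 / 14.7 = -49.22 mV

-49.2 mV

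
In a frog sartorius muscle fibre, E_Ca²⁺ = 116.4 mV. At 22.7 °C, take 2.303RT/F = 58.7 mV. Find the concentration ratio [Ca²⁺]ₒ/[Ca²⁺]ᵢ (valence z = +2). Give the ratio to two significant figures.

9200

log₁₀([out]/[in]) = E·z/(58.7) = 116.4 × 2 / 58.7 = 3.9659
[out]/[in] = 10^(3.9659) = 9245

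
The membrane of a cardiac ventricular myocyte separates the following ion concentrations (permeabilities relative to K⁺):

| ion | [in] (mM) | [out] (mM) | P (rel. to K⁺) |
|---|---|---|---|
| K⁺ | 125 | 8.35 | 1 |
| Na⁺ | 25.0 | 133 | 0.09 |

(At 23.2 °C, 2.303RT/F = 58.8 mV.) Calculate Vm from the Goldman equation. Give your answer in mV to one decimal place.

-46.8 mV

Vm = 58.8 · log₁₀[(Σ P·[cation]ₒ + Σ P·[anion]ᵢ) / (Σ P·[cation]ᵢ + Σ P·[anion]ₒ)]
Numerator = 1×8.35 + 0.09×133 = 20.32
Denominator = 1×125 + 0.09×25.0 = 127.2
Vm = 58.8 · log₁₀(0.15969) = 58.8 × (-0.7967) = -46.85 mV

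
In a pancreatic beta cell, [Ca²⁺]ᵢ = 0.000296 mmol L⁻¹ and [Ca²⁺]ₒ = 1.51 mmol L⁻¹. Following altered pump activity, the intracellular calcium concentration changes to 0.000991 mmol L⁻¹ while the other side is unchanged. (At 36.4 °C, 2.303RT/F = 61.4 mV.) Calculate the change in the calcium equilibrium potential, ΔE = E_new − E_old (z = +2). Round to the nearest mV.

E_old = (61.4/2)·log₁₀(1.51/0.000296) = 113.83 mV
E_new = (61.4/2)·log₁₀(1.51/0.000991) = 97.72 mV
ΔE = 97.72 − (113.83) = -16.11 mV

-16 mV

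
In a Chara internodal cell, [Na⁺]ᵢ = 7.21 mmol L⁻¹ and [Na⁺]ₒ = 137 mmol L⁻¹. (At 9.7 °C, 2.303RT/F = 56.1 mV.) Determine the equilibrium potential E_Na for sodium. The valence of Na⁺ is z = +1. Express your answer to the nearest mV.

72 mV

E = (56.1/z) · log₁₀([Na⁺]_out/[Na⁺]_in) with z = +1.
= (56.1/1) · log₁₀(137/7.21) = 56.10 · log₁₀(19)
= 56.10 · (1.2788) = 71.74 mV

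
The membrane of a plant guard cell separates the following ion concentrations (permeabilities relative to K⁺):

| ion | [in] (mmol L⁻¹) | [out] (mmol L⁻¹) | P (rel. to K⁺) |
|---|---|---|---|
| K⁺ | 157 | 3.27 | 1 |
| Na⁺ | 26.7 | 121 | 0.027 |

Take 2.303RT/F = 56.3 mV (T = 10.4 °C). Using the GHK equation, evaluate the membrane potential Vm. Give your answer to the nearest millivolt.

Vm = 56.3 · log₁₀[(Σ P·[cation]ₒ + Σ P·[anion]ᵢ) / (Σ P·[cation]ᵢ + Σ P·[anion]ₒ)]
Numerator = 1×3.27 + 0.027×121 = 6.537
Denominator = 1×157 + 0.027×26.7 = 157.7
Vm = 56.3 · log₁₀(0.041447) = 56.3 × (-1.3825) = -77.84 mV

-78 mV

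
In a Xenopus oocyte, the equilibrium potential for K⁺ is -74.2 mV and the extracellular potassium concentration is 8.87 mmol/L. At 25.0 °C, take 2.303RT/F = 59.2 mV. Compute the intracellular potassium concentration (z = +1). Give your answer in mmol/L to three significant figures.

159 mmol/L

Nernst: E = (59.2/1) · log₁₀([out]/[in]), so log₁₀([out]/[in]) = -74.2 × 1 / 59.2 = -1.2534.
[out]/[in] = 10^(-1.2534) = 0.0558.
[in] = 8.87 / 0.0558 = 159 mmol/L.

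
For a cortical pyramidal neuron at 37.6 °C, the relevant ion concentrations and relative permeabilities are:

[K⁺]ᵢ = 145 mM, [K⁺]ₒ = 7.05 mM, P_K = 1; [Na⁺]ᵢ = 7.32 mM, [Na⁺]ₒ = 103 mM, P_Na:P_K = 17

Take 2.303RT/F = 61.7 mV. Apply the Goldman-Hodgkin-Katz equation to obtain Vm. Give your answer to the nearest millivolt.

Vm = 61.7 · log₁₀[(Σ P·[cation]ₒ + Σ P·[anion]ᵢ) / (Σ P·[cation]ᵢ + Σ P·[anion]ₒ)]
Numerator = 1×7.05 + 17×103 = 1758
Denominator = 1×145 + 17×7.32 = 269.4
Vm = 61.7 · log₁₀(6.5248) = 61.7 × (0.8146) = 50.26 mV

50 mV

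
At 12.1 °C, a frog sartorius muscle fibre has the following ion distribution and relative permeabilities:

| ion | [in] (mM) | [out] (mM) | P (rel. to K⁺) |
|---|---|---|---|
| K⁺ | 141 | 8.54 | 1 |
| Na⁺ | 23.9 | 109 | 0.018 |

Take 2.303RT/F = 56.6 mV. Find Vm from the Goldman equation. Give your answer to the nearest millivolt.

-64 mV

Vm = 56.6 · log₁₀[(Σ P·[cation]ₒ + Σ P·[anion]ᵢ) / (Σ P·[cation]ᵢ + Σ P·[anion]ₒ)]
Numerator = 1×8.54 + 0.018×109 = 10.5
Denominator = 1×141 + 0.018×23.9 = 141.4
Vm = 56.6 · log₁₀(0.074256) = 56.6 × (-1.1293) = -63.92 mV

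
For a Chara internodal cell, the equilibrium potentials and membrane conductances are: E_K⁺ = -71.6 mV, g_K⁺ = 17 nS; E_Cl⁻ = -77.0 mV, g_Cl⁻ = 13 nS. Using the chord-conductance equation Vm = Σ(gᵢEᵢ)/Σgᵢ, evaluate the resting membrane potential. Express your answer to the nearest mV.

Σ gᵢEᵢ = 17·(-71.6) + 13·(-77.0) = -2218.20
Σ gᵢ = 17 + 13 = 30
Vm = -2218.20 / 30 = -73.94 mV

-74 mV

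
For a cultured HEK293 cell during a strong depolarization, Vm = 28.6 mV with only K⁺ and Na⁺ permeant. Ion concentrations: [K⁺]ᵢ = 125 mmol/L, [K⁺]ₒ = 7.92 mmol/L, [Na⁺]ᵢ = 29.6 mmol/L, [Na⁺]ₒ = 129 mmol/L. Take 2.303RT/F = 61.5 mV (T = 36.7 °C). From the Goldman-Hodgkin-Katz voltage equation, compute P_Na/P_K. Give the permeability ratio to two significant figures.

8.4

Let α = P_Na/P_K. GHK: Vm = 61.5·log₁₀[(Kₒ + α·Naₒ)/(Kᵢ + α·Naᵢ)].
10^(Vm/61.5) = 10^(28.6/61.5) = 2.9177
So 2.9177·(Kᵢ + α·Naᵢ) = Kₒ + α·Naₒ → α = (2.9177·125.0 − 7.92) / (129.0 − 2.9177·29.6)
α = (364.7 − 7.92) / (129.0 − 86.36) = 356.8/42.64 = 8.368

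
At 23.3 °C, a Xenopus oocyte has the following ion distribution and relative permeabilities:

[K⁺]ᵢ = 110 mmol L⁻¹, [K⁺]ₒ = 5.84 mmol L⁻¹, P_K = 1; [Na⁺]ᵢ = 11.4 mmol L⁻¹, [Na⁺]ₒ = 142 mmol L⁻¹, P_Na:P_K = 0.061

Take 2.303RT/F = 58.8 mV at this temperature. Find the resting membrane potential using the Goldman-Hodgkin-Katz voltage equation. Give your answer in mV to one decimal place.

-51.9 mV

Vm = 58.8 · log₁₀[(Σ P·[cation]ₒ + Σ P·[anion]ᵢ) / (Σ P·[cation]ᵢ + Σ P·[anion]ₒ)]
Numerator = 1×5.84 + 0.061×142 = 14.5
Denominator = 1×110 + 0.061×11.4 = 110.7
Vm = 58.8 · log₁₀(0.13101) = 58.8 × (-0.8827) = -51.90 mV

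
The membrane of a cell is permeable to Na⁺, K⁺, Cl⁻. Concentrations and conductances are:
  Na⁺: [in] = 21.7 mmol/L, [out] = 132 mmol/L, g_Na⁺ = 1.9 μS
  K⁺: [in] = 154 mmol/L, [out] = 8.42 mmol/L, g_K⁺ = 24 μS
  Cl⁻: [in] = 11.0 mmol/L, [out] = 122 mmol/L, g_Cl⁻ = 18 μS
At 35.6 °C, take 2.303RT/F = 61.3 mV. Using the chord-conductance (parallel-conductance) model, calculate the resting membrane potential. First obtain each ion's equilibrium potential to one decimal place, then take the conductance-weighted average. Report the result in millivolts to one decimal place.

E_Na⁺ = (61.3/1)·log₁₀(132/21.7) = 48.1 mV
E_K⁺ = (61.3/1)·log₁₀(8.42/154) = -77.4 mV
E_Cl⁻ = (61.3/-1)·log₁₀(122/11.0) = -64.1 mV
Vm = (Σ gᵢEᵢ)/(Σ gᵢ) = (1.9·48.1 + 24·-77.4 + 18·-64.1) / (1.9 + 24 + 18)
= -2920.01 / 43.9 = -66.52 mV

-66.5 mV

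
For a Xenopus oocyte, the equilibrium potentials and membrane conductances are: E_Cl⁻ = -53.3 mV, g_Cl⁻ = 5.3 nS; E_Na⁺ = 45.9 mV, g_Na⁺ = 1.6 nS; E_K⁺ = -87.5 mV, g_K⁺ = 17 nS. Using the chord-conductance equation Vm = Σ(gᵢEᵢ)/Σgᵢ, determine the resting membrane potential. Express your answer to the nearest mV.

Σ gᵢEᵢ = 5.3·(-53.3) + 1.6·(45.9) + 17·(-87.5) = -1696.55
Σ gᵢ = 5.3 + 1.6 + 17 = 23.9
Vm = -1696.55 / 23.9 = -70.99 mV

-71 mV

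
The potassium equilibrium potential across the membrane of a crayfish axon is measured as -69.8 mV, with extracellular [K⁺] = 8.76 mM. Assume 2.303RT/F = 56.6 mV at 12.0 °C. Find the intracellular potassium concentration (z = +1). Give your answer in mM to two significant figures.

Nernst: E = (56.6/1) · log₁₀([out]/[in]), so log₁₀([out]/[in]) = -69.8 × 1 / 56.6 = -1.2332.
[out]/[in] = 10^(-1.2332) = 0.05845.
[in] = 8.76 / 0.05845 = 149.9 mM.

150 mM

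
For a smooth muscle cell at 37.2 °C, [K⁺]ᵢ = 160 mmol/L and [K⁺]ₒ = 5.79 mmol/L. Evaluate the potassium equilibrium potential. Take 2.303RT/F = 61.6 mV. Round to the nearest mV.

E = (61.6/z) · log₁₀([K⁺]_out/[K⁺]_in) with z = +1.
= (61.6/1) · log₁₀(5.79/160) = 61.60 · log₁₀(0.03619)
= 61.60 · (-1.4414) = -88.79 mV

-89 mV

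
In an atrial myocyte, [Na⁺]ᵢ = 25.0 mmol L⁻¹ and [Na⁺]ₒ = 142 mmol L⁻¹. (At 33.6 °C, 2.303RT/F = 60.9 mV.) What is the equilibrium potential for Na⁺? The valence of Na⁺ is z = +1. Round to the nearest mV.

46 mV

E = (60.9/z) · log₁₀([Na⁺]_out/[Na⁺]_in) with z = +1.
= (60.9/1) · log₁₀(142/25.0) = 60.90 · log₁₀(5.68)
= 60.90 · (0.7543) = 45.94 mV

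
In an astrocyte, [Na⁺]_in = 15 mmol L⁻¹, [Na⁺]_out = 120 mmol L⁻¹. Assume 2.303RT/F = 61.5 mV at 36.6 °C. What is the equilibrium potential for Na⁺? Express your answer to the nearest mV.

56 mV

E = (61.5/z) · log₁₀([Na⁺]_out/[Na⁺]_in) with z = +1.
= (61.5/1) · log₁₀(120/15) = 61.50 · log₁₀(8)
= 61.50 · (0.9031) = 55.54 mV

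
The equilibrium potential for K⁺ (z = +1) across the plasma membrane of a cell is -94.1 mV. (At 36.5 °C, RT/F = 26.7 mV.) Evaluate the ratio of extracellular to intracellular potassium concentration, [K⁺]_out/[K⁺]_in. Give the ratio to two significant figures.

0.029

ln([out]/[in]) = E·z/(26.7) = -94.1 × 1 / 26.7 = -3.5243
[out]/[in] = e^(-3.5243) = 0.02947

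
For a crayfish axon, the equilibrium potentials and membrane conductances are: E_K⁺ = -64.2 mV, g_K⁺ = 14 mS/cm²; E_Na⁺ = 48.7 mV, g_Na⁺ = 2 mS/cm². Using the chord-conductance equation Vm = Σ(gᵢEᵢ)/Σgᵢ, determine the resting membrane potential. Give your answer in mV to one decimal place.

-50.1 mV

Σ gᵢEᵢ = 14·(-64.2) + 2·(48.7) = -801.40
Σ gᵢ = 14 + 2 = 16
Vm = -801.40 / 16 = -50.09 mV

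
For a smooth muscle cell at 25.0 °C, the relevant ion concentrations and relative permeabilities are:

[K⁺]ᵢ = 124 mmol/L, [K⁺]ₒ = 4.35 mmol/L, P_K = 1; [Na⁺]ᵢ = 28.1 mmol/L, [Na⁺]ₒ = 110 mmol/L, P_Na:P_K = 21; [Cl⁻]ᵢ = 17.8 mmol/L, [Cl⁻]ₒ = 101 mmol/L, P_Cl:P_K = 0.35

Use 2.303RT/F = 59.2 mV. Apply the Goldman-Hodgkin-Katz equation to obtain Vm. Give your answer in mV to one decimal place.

Vm = 59.2 · log₁₀[(Σ P·[cation]ₒ + Σ P·[anion]ᵢ) / (Σ P·[cation]ᵢ + Σ P·[anion]ₒ)]
Numerator = 1×4.35 + 21×110 + 0.35×17.8 = 2321
Denominator = 1×124 + 21×28.1 + 0.35×101 = 749.5
Vm = 59.2 · log₁₀(3.0964) = 59.2 × (0.4909) = 29.06 mV

29.1 mV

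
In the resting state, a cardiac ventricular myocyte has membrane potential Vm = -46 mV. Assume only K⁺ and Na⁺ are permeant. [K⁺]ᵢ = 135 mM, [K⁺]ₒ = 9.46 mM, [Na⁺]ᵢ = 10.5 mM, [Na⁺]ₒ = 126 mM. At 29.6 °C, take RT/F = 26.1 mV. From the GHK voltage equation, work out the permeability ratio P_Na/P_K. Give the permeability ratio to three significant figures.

Let α = P_Na/P_K. GHK: Vm = 26.1·ln[(Kₒ + α·Naₒ)/(Kᵢ + α·Naᵢ)].
e^(Vm/26.1) = e^(-46.0/26.1) = 0.17162
So 0.17162·(Kᵢ + α·Naᵢ) = Kₒ + α·Naₒ → α = (0.17162·135.0 − 9.46) / (126.0 − 0.17162·10.5)
α = (23.17 − 9.46) / (126.0 − 1.802) = 13.71/124.2 = 0.1104

0.110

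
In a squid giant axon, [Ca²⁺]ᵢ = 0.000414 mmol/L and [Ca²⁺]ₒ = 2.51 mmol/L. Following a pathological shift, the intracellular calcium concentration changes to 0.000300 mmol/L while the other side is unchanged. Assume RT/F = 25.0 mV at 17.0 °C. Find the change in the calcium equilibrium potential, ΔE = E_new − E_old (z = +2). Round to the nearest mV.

E_old = (25.0/2)·ln(2.51/0.000414) = 108.87 mV
E_new = (25.0/2)·ln(2.51/0.000300) = 112.90 mV
ΔE = 112.90 − (108.87) = 4.03 mV

4 mV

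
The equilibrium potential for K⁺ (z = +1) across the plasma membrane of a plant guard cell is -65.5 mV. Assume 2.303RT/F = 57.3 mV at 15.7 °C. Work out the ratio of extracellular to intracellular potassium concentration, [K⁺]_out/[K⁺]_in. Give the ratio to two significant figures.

0.072

log₁₀([out]/[in]) = E·z/(57.3) = -65.5 × 1 / 57.3 = -1.1431
[out]/[in] = 10^(-1.1431) = 0.07193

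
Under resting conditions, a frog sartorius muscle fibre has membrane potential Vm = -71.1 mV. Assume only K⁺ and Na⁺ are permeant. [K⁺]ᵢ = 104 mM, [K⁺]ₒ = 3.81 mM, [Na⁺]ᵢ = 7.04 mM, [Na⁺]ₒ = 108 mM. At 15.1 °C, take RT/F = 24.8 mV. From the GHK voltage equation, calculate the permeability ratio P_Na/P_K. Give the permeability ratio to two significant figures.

Let α = P_Na/P_K. GHK: Vm = 24.8·ln[(Kₒ + α·Naₒ)/(Kᵢ + α·Naᵢ)].
e^(Vm/24.8) = e^(-71.1/24.8) = 0.056873
So 0.056873·(Kᵢ + α·Naᵢ) = Kₒ + α·Naₒ → α = (0.056873·104.0 − 3.81) / (108.0 − 0.056873·7.04)
α = (5.915 − 3.81) / (108.0 − 0.4004) = 2.105/107.6 = 0.01956

0.020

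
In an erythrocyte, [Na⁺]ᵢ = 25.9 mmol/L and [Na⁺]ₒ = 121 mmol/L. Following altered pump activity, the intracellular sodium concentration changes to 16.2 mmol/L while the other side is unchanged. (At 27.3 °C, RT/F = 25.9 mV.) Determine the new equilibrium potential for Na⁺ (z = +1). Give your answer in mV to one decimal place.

52.1 mV

After the shift: [Na⁺]_out = 121, [Na⁺]_in = 16.2 mmol/L.
E_new = (25.9/1)·ln(121/16.2) = 25.90 · (2.0108) = 52.08 mV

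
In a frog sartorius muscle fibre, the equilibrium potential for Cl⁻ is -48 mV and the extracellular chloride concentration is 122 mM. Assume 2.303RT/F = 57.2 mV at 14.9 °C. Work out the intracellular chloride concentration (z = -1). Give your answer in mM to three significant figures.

Nernst: E = (57.2/-1) · log₁₀([out]/[in]), so log₁₀([out]/[in]) = -48.0 × -1 / 57.2 = 0.8392.
[out]/[in] = 10^(0.8392) = 6.905.
[in] = 122 / 6.905 = 17.67 mM.

17.7 mM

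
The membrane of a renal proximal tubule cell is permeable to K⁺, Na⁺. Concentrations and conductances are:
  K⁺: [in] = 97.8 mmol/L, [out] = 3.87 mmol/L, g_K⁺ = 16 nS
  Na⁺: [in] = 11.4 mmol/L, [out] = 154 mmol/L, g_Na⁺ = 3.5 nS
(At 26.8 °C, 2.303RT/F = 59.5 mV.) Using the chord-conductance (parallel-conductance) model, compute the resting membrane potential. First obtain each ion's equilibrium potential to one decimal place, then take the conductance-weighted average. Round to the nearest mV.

-56 mV

E_K⁺ = (59.5/1)·log₁₀(3.87/97.8) = -83.5 mV
E_Na⁺ = (59.5/1)·log₁₀(154/11.4) = 67.3 mV
Vm = (Σ gᵢEᵢ)/(Σ gᵢ) = (16·-83.5 + 3.5·67.3) / (16 + 3.5)
= -1100.45 / 19.5 = -56.43 mV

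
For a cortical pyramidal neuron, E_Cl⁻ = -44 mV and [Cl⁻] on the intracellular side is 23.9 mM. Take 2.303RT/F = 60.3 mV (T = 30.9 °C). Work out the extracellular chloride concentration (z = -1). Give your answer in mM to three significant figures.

Nernst: E = (60.3/-1) · log₁₀([out]/[in]), so log₁₀([out]/[in]) = -44.0 × -1 / 60.3 = 0.7297.
[out]/[in] = 10^(0.7297) = 5.366.
[out] = 5.366 × 23.9 = 128.3 mM.

128 mM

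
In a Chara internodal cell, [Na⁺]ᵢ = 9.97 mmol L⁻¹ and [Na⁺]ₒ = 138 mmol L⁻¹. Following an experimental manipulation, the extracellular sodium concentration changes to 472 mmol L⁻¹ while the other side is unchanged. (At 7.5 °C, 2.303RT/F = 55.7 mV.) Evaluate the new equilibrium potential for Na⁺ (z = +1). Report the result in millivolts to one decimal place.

93.3 mV

After the shift: [Na⁺]_out = 472, [Na⁺]_in = 9.97 mmol L⁻¹.
E_new = (55.7/1)·log₁₀(472/9.97) = 55.70 · (1.6752) = 93.31 mV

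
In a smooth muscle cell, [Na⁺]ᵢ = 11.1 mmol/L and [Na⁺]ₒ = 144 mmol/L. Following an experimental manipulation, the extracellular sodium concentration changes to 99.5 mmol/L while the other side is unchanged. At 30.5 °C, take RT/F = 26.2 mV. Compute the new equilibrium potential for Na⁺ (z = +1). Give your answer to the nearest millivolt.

After the shift: [Na⁺]_out = 99.5, [Na⁺]_in = 11.1 mmol/L.
E_new = (26.2/1)·ln(99.5/11.1) = 26.20 · (2.1932) = 57.46 mV

57 mV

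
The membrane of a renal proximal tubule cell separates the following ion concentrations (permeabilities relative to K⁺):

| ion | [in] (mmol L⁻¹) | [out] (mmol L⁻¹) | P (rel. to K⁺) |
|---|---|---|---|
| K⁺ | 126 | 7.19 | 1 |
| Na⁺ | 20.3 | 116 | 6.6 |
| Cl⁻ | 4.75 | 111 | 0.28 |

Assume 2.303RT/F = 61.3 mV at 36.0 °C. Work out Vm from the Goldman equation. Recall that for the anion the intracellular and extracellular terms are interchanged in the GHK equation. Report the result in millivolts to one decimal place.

Vm = 61.3 · log₁₀[(Σ P·[cation]ₒ + Σ P·[anion]ᵢ) / (Σ P·[cation]ᵢ + Σ P·[anion]ₒ)]
Numerator = 1×7.19 + 6.6×116 + 0.28×4.75 = 774.1
Denominator = 1×126 + 6.6×20.3 + 0.28×111 = 291.1
Vm = 61.3 · log₁₀(2.6597) = 61.3 × (0.4248) = 26.04 mV

26.0 mV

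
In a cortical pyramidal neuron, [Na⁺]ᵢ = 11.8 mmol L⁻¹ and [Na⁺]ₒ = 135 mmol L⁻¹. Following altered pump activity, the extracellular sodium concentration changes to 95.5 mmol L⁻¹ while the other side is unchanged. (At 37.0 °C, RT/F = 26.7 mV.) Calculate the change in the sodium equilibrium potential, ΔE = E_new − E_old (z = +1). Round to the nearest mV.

-9 mV

E_old = (26.7/1)·ln(135/11.8) = 65.07 mV
E_new = (26.7/1)·ln(95.5/11.8) = 55.83 mV
ΔE = 55.83 − (65.07) = -9.24 mV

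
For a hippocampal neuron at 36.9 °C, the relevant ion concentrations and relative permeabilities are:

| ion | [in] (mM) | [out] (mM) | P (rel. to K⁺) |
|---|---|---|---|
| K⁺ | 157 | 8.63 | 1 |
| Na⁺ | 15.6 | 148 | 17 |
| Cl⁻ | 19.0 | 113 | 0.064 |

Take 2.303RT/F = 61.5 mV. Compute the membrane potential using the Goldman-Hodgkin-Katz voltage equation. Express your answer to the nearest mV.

47 mV

Vm = 61.5 · log₁₀[(Σ P·[cation]ₒ + Σ P·[anion]ᵢ) / (Σ P·[cation]ᵢ + Σ P·[anion]ₒ)]
Numerator = 1×8.63 + 17×148 + 0.064×19.0 = 2526
Denominator = 1×157 + 17×15.6 + 0.064×113 = 429.4
Vm = 61.5 · log₁₀(5.8818) = 61.5 × (0.7695) = 47.33 mV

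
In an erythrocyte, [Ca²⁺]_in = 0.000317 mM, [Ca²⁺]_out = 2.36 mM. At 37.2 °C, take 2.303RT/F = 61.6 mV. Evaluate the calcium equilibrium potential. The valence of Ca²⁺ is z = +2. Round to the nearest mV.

119 mV

E = (61.6/z) · log₁₀([Ca²⁺]_out/[Ca²⁺]_in) with z = +2.
= (61.6/2) · log₁₀(2.36/0.000317) = 30.80 · log₁₀(7445)
= 30.80 · (3.8719) = 119.25 mV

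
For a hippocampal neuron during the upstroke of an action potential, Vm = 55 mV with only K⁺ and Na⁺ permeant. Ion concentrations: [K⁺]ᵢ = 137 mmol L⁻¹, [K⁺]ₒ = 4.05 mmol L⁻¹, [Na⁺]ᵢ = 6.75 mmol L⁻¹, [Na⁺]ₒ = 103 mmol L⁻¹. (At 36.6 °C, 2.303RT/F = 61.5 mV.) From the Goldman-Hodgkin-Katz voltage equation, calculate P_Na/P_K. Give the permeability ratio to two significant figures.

Let α = P_Na/P_K. GHK: Vm = 61.5·log₁₀[(Kₒ + α·Naₒ)/(Kᵢ + α·Naᵢ)].
10^(Vm/61.5) = 10^(55.0/61.5) = 7.8399
So 7.8399·(Kᵢ + α·Naᵢ) = Kₒ + α·Naₒ → α = (7.8399·137.0 − 4.05) / (103.0 − 7.8399·6.75)
α = (1074 − 4.05) / (103.0 − 52.92) = 1070/50.08 = 21.37

21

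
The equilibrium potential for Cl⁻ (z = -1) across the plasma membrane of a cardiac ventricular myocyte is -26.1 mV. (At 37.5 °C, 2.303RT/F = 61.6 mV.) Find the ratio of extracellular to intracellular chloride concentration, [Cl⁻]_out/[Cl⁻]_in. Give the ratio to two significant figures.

log₁₀([out]/[in]) = E·z/(61.6) = -26.1 × -1 / 61.6 = 0.4237
[out]/[in] = 10^(0.4237) = 2.653

2.7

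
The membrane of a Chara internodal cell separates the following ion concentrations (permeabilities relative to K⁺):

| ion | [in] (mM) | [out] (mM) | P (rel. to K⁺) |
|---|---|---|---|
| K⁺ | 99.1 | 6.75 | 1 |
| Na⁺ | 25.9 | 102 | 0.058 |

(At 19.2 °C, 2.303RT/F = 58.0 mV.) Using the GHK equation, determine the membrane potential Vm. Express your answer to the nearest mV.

Vm = 58.0 · log₁₀[(Σ P·[cation]ₒ + Σ P·[anion]ᵢ) / (Σ P·[cation]ᵢ + Σ P·[anion]ₒ)]
Numerator = 1×6.75 + 0.058×102 = 12.67
Denominator = 1×99.1 + 0.058×25.9 = 100.6
Vm = 58.0 · log₁₀(0.1259) = 58.0 × (-0.9000) = -52.20 mV

-52 mV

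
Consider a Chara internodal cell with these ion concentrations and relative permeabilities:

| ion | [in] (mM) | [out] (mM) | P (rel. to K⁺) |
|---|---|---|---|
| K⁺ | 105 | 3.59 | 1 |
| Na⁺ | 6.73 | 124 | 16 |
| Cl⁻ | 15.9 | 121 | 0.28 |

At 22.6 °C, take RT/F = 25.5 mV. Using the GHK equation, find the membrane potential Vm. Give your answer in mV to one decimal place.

Vm = 25.5 · ln[(Σ P·[cation]ₒ + Σ P·[anion]ᵢ) / (Σ P·[cation]ᵢ + Σ P·[anion]ₒ)]
Numerator = 1×3.59 + 16×124 + 0.28×15.9 = 1992
Denominator = 1×105 + 16×6.73 + 0.28×121 = 246.6
Vm = 25.5 · ln(8.0793) = 25.5 × (2.0893) = 53.28 mV

53.3 mV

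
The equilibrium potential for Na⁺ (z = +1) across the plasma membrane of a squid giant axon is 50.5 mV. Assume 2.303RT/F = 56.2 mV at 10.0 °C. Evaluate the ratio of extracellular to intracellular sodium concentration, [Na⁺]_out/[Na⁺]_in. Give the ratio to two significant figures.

log₁₀([out]/[in]) = E·z/(56.2) = 50.5 × 1 / 56.2 = 0.8986
[out]/[in] = 10^(0.8986) = 7.917

7.9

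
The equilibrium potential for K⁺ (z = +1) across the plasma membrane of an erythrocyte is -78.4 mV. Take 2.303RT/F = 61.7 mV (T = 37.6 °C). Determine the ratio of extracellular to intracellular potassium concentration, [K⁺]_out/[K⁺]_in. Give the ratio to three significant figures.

0.0536

log₁₀([out]/[in]) = E·z/(61.7) = -78.4 × 1 / 61.7 = -1.2707
[out]/[in] = 10^(-1.2707) = 0.05362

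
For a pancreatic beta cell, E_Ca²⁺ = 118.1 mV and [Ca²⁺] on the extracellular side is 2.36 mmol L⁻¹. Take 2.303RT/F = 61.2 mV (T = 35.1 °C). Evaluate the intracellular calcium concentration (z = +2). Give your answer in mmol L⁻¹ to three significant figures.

Nernst: E = (61.2/2) · log₁₀([out]/[in]), so log₁₀([out]/[in]) = 118.1 × 2 / 61.2 = 3.8595.
[out]/[in] = 10^(3.8595) = 7236.
[in] = 2.36 / 7236 = 0.0003262 mmol L⁻¹.

0.000326 mmol L⁻¹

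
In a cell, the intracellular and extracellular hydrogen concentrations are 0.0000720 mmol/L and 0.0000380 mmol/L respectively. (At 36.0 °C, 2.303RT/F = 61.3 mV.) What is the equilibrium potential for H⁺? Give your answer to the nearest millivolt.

-17 mV

E = (61.3/z) · log₁₀([H⁺]_out/[H⁺]_in) with z = +1.
= (61.3/1) · log₁₀(0.0000380/0.0000720) = 61.30 · log₁₀(0.5278)
= 61.30 · (-0.2775) = -17.01 mV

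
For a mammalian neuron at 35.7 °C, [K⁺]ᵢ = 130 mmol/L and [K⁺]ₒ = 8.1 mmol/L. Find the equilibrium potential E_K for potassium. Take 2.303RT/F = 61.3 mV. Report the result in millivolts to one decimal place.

E = (61.3/z) · log₁₀([K⁺]_out/[K⁺]_in) with z = +1.
= (61.3/1) · log₁₀(8.1/130) = 61.30 · log₁₀(0.06231)
= 61.30 · (-1.2055) = -73.89 mV

-73.9 mV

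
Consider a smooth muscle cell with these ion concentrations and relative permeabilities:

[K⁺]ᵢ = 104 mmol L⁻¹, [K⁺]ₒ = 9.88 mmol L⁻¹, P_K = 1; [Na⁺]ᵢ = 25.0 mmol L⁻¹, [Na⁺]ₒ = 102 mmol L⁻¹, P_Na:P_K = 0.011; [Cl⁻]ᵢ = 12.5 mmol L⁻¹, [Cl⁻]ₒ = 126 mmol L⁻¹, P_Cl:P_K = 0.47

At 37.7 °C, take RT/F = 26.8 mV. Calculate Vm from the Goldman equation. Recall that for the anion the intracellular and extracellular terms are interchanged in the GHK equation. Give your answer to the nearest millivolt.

-61 mV

Vm = 26.8 · ln[(Σ P·[cation]ₒ + Σ P·[anion]ᵢ) / (Σ P·[cation]ᵢ + Σ P·[anion]ₒ)]
Numerator = 1×9.88 + 0.011×102 + 0.47×12.5 = 16.88
Denominator = 1×104 + 0.011×25.0 + 0.47×126 = 163.5
Vm = 26.8 · ln(0.10323) = 26.8 × (-2.2708) = -60.86 mV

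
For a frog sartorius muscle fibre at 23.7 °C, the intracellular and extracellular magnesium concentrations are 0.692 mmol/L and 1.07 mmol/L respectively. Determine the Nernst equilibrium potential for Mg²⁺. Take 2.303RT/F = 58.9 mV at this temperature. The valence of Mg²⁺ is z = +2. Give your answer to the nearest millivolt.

E = (58.9/z) · log₁₀([Mg²⁺]_out/[Mg²⁺]_in) with z = +2.
= (58.9/2) · log₁₀(1.07/0.692) = 29.45 · log₁₀(1.546)
= 29.45 · (0.1893) = 5.57 mV

6 mV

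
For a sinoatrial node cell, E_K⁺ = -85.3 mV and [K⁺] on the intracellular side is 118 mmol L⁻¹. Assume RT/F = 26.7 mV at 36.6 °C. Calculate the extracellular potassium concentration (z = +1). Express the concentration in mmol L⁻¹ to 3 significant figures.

4.84 mmol L⁻¹

Nernst: E = (26.7/1) · ln([out]/[in]), so ln([out]/[in]) = -85.3 × 1 / 26.7 = -3.1948.
[out]/[in] = e^(-3.1948) = 0.04098.
[out] = 0.04098 × 118 = 4.835 mmol L⁻¹.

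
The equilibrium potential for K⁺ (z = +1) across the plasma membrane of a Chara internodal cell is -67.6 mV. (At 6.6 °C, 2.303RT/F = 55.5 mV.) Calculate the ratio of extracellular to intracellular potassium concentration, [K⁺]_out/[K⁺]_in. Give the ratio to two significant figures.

log₁₀([out]/[in]) = E·z/(55.5) = -67.6 × 1 / 55.5 = -1.2180
[out]/[in] = 10^(-1.2180) = 0.06053

0.061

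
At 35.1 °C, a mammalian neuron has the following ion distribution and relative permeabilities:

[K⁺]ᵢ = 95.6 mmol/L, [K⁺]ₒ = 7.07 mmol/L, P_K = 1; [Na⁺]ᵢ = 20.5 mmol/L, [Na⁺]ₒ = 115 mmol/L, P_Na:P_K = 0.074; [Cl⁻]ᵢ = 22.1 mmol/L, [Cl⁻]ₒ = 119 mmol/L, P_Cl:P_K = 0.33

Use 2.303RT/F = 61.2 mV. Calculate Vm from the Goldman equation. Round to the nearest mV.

Vm = 61.2 · log₁₀[(Σ P·[cation]ₒ + Σ P·[anion]ᵢ) / (Σ P·[cation]ᵢ + Σ P·[anion]ₒ)]
Numerator = 1×7.07 + 0.074×115 + 0.33×22.1 = 22.87
Denominator = 1×95.6 + 0.074×20.5 + 0.33×119 = 136.4
Vm = 61.2 · log₁₀(0.16771) = 61.2 × (-0.7754) = -47.46 mV

-47 mV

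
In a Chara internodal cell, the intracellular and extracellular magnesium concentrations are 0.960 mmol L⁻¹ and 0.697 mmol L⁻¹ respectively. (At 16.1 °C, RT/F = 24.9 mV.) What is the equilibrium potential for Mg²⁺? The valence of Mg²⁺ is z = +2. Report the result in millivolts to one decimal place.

-4.0 mV

E = (24.9/z) · ln([Mg²⁺]_out/[Mg²⁺]_in) with z = +2.
= (24.9/2) · ln(0.697/0.960) = 12.45 · ln(0.726)
= 12.45 · (-0.3201) = -3.99 mV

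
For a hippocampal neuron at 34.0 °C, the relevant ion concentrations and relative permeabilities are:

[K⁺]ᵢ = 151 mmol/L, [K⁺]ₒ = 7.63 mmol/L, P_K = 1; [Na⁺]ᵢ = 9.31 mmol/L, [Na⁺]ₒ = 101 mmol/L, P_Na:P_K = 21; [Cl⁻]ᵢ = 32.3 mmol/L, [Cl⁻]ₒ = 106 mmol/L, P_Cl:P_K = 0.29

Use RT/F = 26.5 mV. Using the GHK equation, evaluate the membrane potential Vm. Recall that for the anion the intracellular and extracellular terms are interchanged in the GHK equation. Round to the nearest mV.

46 mV

Vm = 26.5 · ln[(Σ P·[cation]ₒ + Σ P·[anion]ᵢ) / (Σ P·[cation]ᵢ + Σ P·[anion]ₒ)]
Numerator = 1×7.63 + 21×101 + 0.29×32.3 = 2138
Denominator = 1×151 + 21×9.31 + 0.29×106 = 377.2
Vm = 26.5 · ln(5.6673) = 26.5 × (1.7347) = 45.97 mV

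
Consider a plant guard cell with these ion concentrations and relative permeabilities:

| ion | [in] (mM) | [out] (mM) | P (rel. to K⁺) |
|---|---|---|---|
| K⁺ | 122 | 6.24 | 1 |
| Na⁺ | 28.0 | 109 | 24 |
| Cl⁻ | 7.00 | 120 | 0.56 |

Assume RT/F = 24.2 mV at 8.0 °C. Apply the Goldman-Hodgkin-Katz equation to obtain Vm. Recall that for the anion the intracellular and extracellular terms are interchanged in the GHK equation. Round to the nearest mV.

27 mV

Vm = 24.2 · ln[(Σ P·[cation]ₒ + Σ P·[anion]ᵢ) / (Σ P·[cation]ᵢ + Σ P·[anion]ₒ)]
Numerator = 1×6.24 + 24×109 + 0.56×7.00 = 2626
Denominator = 1×122 + 24×28.0 + 0.56×120 = 861.2
Vm = 24.2 · ln(3.0494) = 24.2 × (1.1150) = 26.98 mV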